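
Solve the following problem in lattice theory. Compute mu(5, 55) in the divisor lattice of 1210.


In a divisor lattice, mu(a,b) = mu(b/a) where mu is the classical Mobius function.
b/a = 55/5 = 11
Prime factorization of 11: primes [11]
11 is squarefree with 1 prime factor(s), so mu(11) = (-1)^1 = -1


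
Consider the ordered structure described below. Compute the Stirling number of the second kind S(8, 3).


S(n,k) = k*S(n-1,k) + S(n-1,k-1).
S(7,3) = 301, S(7,2) = 63
S(8,3) = 3*301 + 63 = 903 + 63
S(8,3) = 966


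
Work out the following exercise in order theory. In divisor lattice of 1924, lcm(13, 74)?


Join=lcm.
gcd(13,74)=1
lcm=962


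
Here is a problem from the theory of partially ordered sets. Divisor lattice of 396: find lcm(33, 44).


In a divisor lattice, join = lcm (least common multiple).
gcd(33,44) = 11
lcm(33,44) = 33*44/gcd = 1452/11 = 132


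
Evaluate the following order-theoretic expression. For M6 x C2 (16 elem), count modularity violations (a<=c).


Modular law: if a <= c then a v (b ^ c) = (a v b) ^ c.
Check all triples (a,b,c) with a <= c among 16 elements.
This lattice is modular (diamonds M_m and their chain-products are modular).
Total violating triples: 0


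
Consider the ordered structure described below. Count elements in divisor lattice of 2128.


Divisors of 2128: [1, 2, 4, 7, 8, 14, 16, 19, 28, 38, 56, 76, 112, 133, 152, 266, 304, 532, 1064, 2128]
Count: 20


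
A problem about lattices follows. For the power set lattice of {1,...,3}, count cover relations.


A cover relation a -< b holds when a < b with no c strictly between.
Cover relations:
  {} -< {1}
  {} -< {2}
  {} -< {3}
  {1} -< {1,2}
  {1} -< {1,3}
  {2} -< {1,2}
  {2} -< {2,3}
  {3} -< {1,3}
  ...4 more
Total: 12


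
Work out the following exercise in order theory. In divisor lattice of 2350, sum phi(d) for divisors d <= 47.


Divisors of 2350 up to 47: [1, 2, 5, 10, 25, 47]
phi values: [1, 1, 4, 4, 20, 46]
Sum = 76


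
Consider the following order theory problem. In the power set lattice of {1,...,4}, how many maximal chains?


A maximal chain goes from the minimum element to a maximal element via cover relations.
Counting all min-to-max paths in the cover graph.
Total maximal chains: 24


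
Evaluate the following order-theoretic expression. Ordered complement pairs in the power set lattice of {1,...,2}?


Complement pair (a,b): a meet b = bottom, a join b = top.
Here: A intersect B = {} and A union B = {1,...,2}.
Pairs found: ({},{1,2}), ({1},{2}), ({2},{1}), ({1,2},{})
Total ordered pairs: 4


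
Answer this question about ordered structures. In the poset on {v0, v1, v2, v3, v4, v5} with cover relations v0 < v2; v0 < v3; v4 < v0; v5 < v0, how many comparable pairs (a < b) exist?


A comparable pair {a,b} has a < b or b < a in the order.
Count unordered pairs where one element is strictly below the other.
Examples: {v0,v2}, {v0,v3}, {v0,v4}, {v0,v5}, ...
Total comparable pairs: 8


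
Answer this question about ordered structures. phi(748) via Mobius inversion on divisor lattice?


phi(n) = n * prod_{p|n} (1 - 1/p).
Prime divisors of 748: [2, 11, 17]
phi(748) = 748 * (1 - 1/2) * (1 - 1/11) * (1 - 1/17)
phi(748) = 320


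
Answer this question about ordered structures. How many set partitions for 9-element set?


B(n) = number of set partitions of an n-element set.
B(n) satisfies the recurrence: B(n+1) = sum_k C(n,k)*B(k).
B(9) = 21147


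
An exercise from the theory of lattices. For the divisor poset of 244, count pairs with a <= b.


The order relation is {(a,b) : a <= b}, reflexive so it includes (a,a).
Examples: (1,1), (1,122), (1,2), (1,244), (1,4), ...
Total ordered pairs: 18


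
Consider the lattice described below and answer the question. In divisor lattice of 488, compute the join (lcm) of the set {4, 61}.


In a divisor lattice, join = lcm (least common multiple).
Compute lcm iteratively: start with first element, then lcm(current, next).
Elements: [4, 61]
lcm(4,61) = 244
Final lcm = 244


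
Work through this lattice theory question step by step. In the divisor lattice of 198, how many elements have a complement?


An element a is complemented if some b has a meet b = bottom, a join b = top.
a is complemented iff gcd(a, n/a)=1, i.e. a is a unitary divisor of 198.
Complemented elements: 1, 2, 9, 11, 18, 22, ... (2 more)
Count: 8


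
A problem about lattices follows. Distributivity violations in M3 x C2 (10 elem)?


Distributive law: a ^ (b v c) = (a ^ b) v (a ^ c).
Check all 10^3 = 1000 ordered triples (a,b,c).
  e.g. a=(a1,0), b=(a2,0), c=(a3,0): lhs=(a1,0) != rhs=(0,0)
  e.g. a=(a1,0), b=(a2,0), c=(a3,1): lhs=(a1,0) != rhs=(0,0)
Total violating triples: 48


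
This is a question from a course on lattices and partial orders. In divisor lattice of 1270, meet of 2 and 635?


In a divisor lattice, meet = gcd (greatest common divisor).
By Euclidean algorithm or factoring: gcd(2,635) = 1


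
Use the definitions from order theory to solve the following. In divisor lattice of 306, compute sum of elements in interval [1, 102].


Interval [1,102] in divisors of 306: [1, 2, 3, 6, 17, 34, 51, 102]
Sum = 216


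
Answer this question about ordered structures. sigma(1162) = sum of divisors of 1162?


sigma(n) = sum of divisors.
Divisors of 1162: [1, 2, 7, 14, 83, 166, 581, 1162]
Sum = 2016


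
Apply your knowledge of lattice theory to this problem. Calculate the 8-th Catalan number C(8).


C(n) = C(2n, n) / (n+1).
C(16, 8) = 12870
C(8) = 12870 / 9 = 1430


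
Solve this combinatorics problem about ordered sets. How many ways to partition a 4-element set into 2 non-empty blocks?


S(n,k) = k*S(n-1,k) + S(n-1,k-1).
S(3,2) = 3, S(3,1) = 1
S(4,2) = 2*3 + 1 = 6 + 1
S(4,2) = 7


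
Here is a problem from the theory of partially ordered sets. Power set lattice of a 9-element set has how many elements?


Power set = 2^n.
2^9 = 512


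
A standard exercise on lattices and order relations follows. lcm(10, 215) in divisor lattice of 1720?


Join=lcm.
gcd(10,215)=5
lcm=430


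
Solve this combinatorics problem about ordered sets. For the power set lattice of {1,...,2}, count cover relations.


A cover relation a -< b holds when a < b with no c strictly between.
Cover relations:
  {} -< {1}
  {} -< {2}
  {1} -< {1,2}
  {2} -< {1,2}
Total: 4


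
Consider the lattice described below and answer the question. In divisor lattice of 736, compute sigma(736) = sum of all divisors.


sigma(n) = sum of divisors.
Divisors of 736: [1, 2, 4, 8, 16, 23, 32, 46, 92, 184, 368, 736]
Sum = 1512


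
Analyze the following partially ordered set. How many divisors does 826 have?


Divisors of 826: [1, 2, 7, 14, 59, 118, 413, 826]
Count: 8


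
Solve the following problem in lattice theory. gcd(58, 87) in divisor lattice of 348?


Meet=gcd.
gcd(58,87)=29


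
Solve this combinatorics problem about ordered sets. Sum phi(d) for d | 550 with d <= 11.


Divisors of 550 up to 11: [1, 2, 5, 10, 11]
phi values: [1, 1, 4, 4, 10]
Sum = 20


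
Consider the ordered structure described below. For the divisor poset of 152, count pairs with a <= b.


The order relation is {(a,b) : a <= b}, reflexive so it includes (a,a).
Examples: (1,1), (1,152), (1,19), (1,2), (1,38), ...
Total ordered pairs: 30


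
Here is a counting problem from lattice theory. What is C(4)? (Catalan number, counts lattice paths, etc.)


C(n) = C(2n, n) / (n+1).
C(8, 4) = 70
C(4) = 70 / 5 = 14


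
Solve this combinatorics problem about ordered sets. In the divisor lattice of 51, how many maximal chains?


A maximal chain goes from the minimum element to a maximal element via cover relations.
Counting all min-to-max paths in the cover graph.
Total maximal chains: 2


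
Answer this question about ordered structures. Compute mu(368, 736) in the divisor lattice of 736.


In a divisor lattice, mu(a,b) = mu(b/a) where mu is the classical Mobius function.
b/a = 736/368 = 2
Prime factorization of 2: primes [2]
2 is squarefree with 1 prime factor(s), so mu(2) = (-1)^1 = -1


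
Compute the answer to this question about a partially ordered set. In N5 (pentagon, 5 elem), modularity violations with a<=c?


Modular law: if a <= c then a v (b ^ c) = (a v b) ^ c.
Check all triples (a,b,c) with a <= c among 5 elements.
  e.g. a=a, b=c, c=b: lhs=a != rhs=b
Total violating triples: 1


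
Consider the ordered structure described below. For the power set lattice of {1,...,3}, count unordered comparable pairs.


A comparable pair {a,b} has a < b or b < a in the order.
Count unordered pairs where one element is strictly below the other.
Examples: {{},{1}}, {{},{2}}, {{},{3}}, {{},{1,2}}, ...
Total comparable pairs: 19


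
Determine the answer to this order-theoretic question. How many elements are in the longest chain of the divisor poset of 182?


A chain is a totally ordered subset; we count the number of elements in a maximum chain.
Compute, for each element x, the size of the longest chain ending at x:
  1: 1
  2: 2
  7: 2
  13: 2
  14: 3
  26: 3
  ...
A maximum chain: 1 < 2 < 14 < 182
Number of elements in the longest chain: 4


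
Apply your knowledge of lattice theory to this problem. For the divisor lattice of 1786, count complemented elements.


An element a is complemented if some b has a meet b = bottom, a join b = top.
a is complemented iff gcd(a, n/a)=1, i.e. a is a unitary divisor of 1786.
Complemented elements: 1, 2, 19, 38, 47, 94, ... (2 more)
Count: 8


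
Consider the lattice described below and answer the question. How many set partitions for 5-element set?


B(n) = number of set partitions of an n-element set.
B(n) satisfies the recurrence: B(n+1) = sum_k C(n,k)*B(k).
B(5) = 52


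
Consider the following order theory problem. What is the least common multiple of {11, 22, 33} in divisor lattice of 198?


In a divisor lattice, join = lcm (least common multiple).
Compute lcm iteratively: start with first element, then lcm(current, next).
Elements: [11, 22, 33]
lcm(11,22) = 22
lcm(22,33) = 66
Final lcm = 66


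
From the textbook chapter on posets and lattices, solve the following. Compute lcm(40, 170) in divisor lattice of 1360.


In a divisor lattice, join = lcm (least common multiple).
gcd(40,170) = 10
lcm(40,170) = 40*170/gcd = 6800/10 = 680


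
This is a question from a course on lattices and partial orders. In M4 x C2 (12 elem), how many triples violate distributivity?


Distributive law: a ^ (b v c) = (a ^ b) v (a ^ c).
Check all 12^3 = 1728 ordered triples (a,b,c).
  e.g. a=(a1,0), b=(a2,0), c=(a3,0): lhs=(a1,0) != rhs=(0,0)
  e.g. a=(a1,0), b=(a2,0), c=(a3,1): lhs=(a1,0) != rhs=(0,0)
Total violating triples: 192


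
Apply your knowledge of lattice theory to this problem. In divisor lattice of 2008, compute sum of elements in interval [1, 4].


Interval [1,4] in divisors of 2008: [1, 2, 4]
Sum = 7


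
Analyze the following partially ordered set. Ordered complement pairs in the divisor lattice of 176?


Complement pair (a,b): a meet b = bottom, a join b = top.
Here: gcd(a,b)=1 and lcm(a,b)=176, i.e. a*b=176 with a,b coprime.
Pairs found: (1,176), (11,16), (16,11), (176,1)
Total ordered pairs: 4


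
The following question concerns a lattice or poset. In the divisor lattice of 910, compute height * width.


Height = length of longest chain minus 1; width = size of largest antichain.
A maximum chain: 1 | 13 | 91 | 455 | 910  (height 4).
A maximum antichain: {10, 14, 26, 35, 65, 91}  (width 6).
Product = 4 * 6 = 24


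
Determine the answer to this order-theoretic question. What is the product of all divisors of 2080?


Divisors of 2080: [1, 2, 4, 5, 8, 10, 13, 16, 20, 26, 32, 40, 52, 65, 80, 104, 130, 160, 208, 260, 416, 520, 1040, 2080]
Product = n^(d(n)/2) = 2080^(24/2)
Product = 6557827967253220516257857536000000000000


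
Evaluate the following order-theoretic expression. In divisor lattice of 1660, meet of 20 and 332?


In a divisor lattice, meet = gcd (greatest common divisor).
By Euclidean algorithm or factoring: gcd(20,332) = 4


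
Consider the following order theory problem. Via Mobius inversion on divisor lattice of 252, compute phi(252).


phi(n) = n * prod_{p|n} (1 - 1/p).
Prime divisors of 252: [2, 3, 7]
phi(252) = 252 * (1 - 1/2) * (1 - 1/3) * (1 - 1/7)
phi(252) = 72


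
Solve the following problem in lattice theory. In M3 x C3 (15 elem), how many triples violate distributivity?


Distributive law: a ^ (b v c) = (a ^ b) v (a ^ c).
Check all 15^3 = 3375 ordered triples (a,b,c).
  e.g. a=(a1,0), b=(a2,0), c=(a3,0): lhs=(a1,0) != rhs=(0,0)
  e.g. a=(a1,0), b=(a2,0), c=(a3,1): lhs=(a1,0) != rhs=(0,0)
Total violating triples: 162


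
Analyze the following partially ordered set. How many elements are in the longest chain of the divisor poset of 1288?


A chain is a totally ordered subset; we count the number of elements in a maximum chain.
Compute, for each element x, the size of the longest chain ending at x:
  1: 1
  2: 2
  7: 2
  23: 2
  4: 3
  8: 4
  ...
A maximum chain: 1 < 2 < 4 < 8 < 56 < 1288
Number of elements in the longest chain: 6


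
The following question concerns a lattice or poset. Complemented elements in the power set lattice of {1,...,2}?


An element a is complemented if some b has a meet b = bottom, a join b = top.
every subset A has complement S\A, so all elements are complemented.
Complemented elements: {}, {1}, {2}, {1,2}
Count: 4


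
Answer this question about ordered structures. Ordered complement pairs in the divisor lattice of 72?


Complement pair (a,b): a meet b = bottom, a join b = top.
Here: gcd(a,b)=1 and lcm(a,b)=72, i.e. a*b=72 with a,b coprime.
Pairs found: (1,72), (8,9), (9,8), (72,1)
Total ordered pairs: 4


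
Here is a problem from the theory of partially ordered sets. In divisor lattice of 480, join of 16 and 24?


In a divisor lattice, join = lcm (least common multiple).
gcd(16,24) = 8
lcm(16,24) = 16*24/gcd = 384/8 = 48


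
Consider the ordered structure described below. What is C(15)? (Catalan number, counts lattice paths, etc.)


C(n) = C(2n, n) / (n+1).
C(30, 15) = 155117520
C(15) = 155117520 / 16 = 9694845


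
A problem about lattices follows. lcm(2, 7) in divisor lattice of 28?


Join=lcm.
gcd(2,7)=1
lcm=14


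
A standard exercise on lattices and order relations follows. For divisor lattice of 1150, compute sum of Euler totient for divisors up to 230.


Divisors of 1150 up to 230: [1, 2, 5, 10, 23, 25, 46, 50, 115, 230]
phi values: [1, 1, 4, 4, 22, 20, 22, 20, 88, 88]
Sum = 270


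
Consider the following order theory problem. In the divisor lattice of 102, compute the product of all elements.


Divisors of 102: [1, 2, 3, 6, 17, 34, 51, 102]
Product = n^(d(n)/2) = 102^(8/2)
Product = 108243216


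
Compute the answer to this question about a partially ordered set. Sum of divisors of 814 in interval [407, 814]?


Interval [407,814] in divisors of 814: [407, 814]
Sum = 1221


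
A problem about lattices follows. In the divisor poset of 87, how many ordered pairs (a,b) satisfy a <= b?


The order relation is {(a,b) : a <= b}, reflexive so it includes (a,a).
Examples: (1,1), (1,29), (1,3), (1,87), (29,29), ...
Total ordered pairs: 9


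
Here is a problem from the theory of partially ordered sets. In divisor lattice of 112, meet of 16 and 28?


In a divisor lattice, meet = gcd (greatest common divisor).
By Euclidean algorithm or factoring: gcd(16,28) = 4


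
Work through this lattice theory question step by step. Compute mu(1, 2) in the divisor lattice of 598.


In a divisor lattice, mu(a,b) = mu(b/a) where mu is the classical Mobius function.
b/a = 2/1 = 2
Prime factorization of 2: primes [2]
2 is squarefree with 1 prime factor(s), so mu(2) = (-1)^1 = -1


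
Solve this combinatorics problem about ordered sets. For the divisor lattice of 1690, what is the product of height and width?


Height = length of longest chain minus 1; width = size of largest antichain.
A maximum chain: 1 | 13 | 169 | 845 | 1690  (height 4).
A maximum antichain: {10, 26, 65, 169}  (width 4).
Product = 4 * 4 = 16


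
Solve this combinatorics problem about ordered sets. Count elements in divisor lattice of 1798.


Divisors of 1798: [1, 2, 29, 31, 58, 62, 899, 1798]
Count: 8


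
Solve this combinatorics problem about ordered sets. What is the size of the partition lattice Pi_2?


B(n) = number of set partitions of an n-element set.
B(n) satisfies the recurrence: B(n+1) = sum_k C(n,k)*B(k).
B(2) = 2


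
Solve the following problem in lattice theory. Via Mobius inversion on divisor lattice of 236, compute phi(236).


phi(n) = n * prod_{p|n} (1 - 1/p).
Prime divisors of 236: [2, 59]
phi(236) = 236 * (1 - 1/2) * (1 - 1/59)
phi(236) = 116


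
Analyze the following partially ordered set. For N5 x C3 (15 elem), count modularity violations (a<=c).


Modular law: if a <= c then a v (b ^ c) = (a v b) ^ c.
Check all triples (a,b,c) with a <= c among 15 elements.
  e.g. a=(a,0), b=(c,0), c=(b,0): lhs=(a,0) != rhs=(b,0)
  e.g. a=(a,0), b=(c,1), c=(b,0): lhs=(a,0) != rhs=(b,0)
Total violating triples: 18


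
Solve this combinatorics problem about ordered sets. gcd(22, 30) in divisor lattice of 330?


Meet=gcd.
gcd(22,30)=2


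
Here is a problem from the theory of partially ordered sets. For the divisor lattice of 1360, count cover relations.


A cover relation a -< b holds when a < b with no c strictly between.
Cover relations:
  1 -< 2
  1 -< 5
  1 -< 17
  2 -< 4
  2 -< 10
  2 -< 34
  4 -< 8
  4 -< 20
  ...28 more
Total: 36


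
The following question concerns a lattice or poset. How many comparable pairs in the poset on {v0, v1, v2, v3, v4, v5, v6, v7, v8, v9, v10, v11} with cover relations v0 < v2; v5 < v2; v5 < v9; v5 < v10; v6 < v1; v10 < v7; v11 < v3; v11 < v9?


A comparable pair {a,b} has a < b or b < a in the order.
Count unordered pairs where one element is strictly below the other.
Examples: {v0,v2}, {v1,v6}, {v2,v5}, {v3,v11}, ...
Total comparable pairs: 9


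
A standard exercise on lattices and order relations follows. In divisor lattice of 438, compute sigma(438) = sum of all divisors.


sigma(n) = sum of divisors.
Divisors of 438: [1, 2, 3, 6, 73, 146, 219, 438]
Sum = 888


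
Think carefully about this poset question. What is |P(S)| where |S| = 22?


Power set = 2^n.
2^22 = 4194304


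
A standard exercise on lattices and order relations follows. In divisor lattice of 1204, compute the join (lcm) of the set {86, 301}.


In a divisor lattice, join = lcm (least common multiple).
Compute lcm iteratively: start with first element, then lcm(current, next).
Elements: [86, 301]
lcm(86,301) = 602
Final lcm = 602


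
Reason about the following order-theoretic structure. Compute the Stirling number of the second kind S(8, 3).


S(n,k) = k*S(n-1,k) + S(n-1,k-1).
S(7,3) = 301, S(7,2) = 63
S(8,3) = 3*301 + 63 = 903 + 63
S(8,3) = 966


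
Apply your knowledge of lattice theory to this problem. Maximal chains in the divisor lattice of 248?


A maximal chain goes from the minimum element to a maximal element via cover relations.
Counting all min-to-max paths in the cover graph.
Total maximal chains: 4


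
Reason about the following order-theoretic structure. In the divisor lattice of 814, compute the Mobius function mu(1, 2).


In a divisor lattice, mu(a,b) = mu(b/a) where mu is the classical Mobius function.
b/a = 2/1 = 2
Prime factorization of 2: primes [2]
2 is squarefree with 1 prime factor(s), so mu(2) = (-1)^1 = -1


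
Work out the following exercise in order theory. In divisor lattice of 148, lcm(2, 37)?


Join=lcm.
gcd(2,37)=1
lcm=74


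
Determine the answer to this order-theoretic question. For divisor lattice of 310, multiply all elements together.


Divisors of 310: [1, 2, 5, 10, 31, 62, 155, 310]
Product = n^(d(n)/2) = 310^(8/2)
Product = 9235210000


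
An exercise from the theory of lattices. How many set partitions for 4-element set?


B(n) = number of set partitions of an n-element set.
B(n) satisfies the recurrence: B(n+1) = sum_k C(n,k)*B(k).
B(4) = 15


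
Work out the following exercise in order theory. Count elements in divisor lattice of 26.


Divisors of 26: [1, 2, 13, 26]
Count: 4


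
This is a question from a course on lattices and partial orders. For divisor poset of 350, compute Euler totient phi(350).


phi(n) = n * prod_{p|n} (1 - 1/p).
Prime divisors of 350: [2, 5, 7]
phi(350) = 350 * (1 - 1/2) * (1 - 1/5) * (1 - 1/7)
phi(350) = 120


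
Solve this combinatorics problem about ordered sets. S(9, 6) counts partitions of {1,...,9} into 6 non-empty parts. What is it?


S(n,k) = k*S(n-1,k) + S(n-1,k-1).
S(8,6) = 266, S(8,5) = 1050
S(9,6) = 6*266 + 1050 = 1596 + 1050
S(9,6) = 2646


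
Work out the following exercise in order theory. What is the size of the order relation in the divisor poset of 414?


The order relation is {(a,b) : a <= b}, reflexive so it includes (a,a).
Examples: (1,1), (1,138), (1,18), (1,2), (1,207), ...
Total ordered pairs: 54


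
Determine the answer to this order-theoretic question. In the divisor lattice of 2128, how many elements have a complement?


An element a is complemented if some b has a meet b = bottom, a join b = top.
a is complemented iff gcd(a, n/a)=1, i.e. a is a unitary divisor of 2128.
Complemented elements: 1, 7, 16, 19, 112, 133, ... (2 more)
Count: 8


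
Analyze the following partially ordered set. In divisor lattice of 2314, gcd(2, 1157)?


Meet=gcd.
gcd(2,1157)=1


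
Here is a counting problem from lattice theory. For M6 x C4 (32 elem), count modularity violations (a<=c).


Modular law: if a <= c then a v (b ^ c) = (a v b) ^ c.
Check all triples (a,b,c) with a <= c among 32 elements.
This lattice is modular (diamonds M_m and their chain-products are modular).
Total violating triples: 0


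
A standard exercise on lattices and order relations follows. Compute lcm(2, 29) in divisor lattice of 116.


In a divisor lattice, join = lcm (least common multiple).
gcd(2,29) = 1
lcm(2,29) = 2*29/gcd = 58/1 = 58


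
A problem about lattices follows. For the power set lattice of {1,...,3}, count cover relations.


A cover relation a -< b holds when a < b with no c strictly between.
Cover relations:
  {} -< {1}
  {} -< {2}
  {} -< {3}
  {1} -< {1,2}
  {1} -< {1,3}
  {2} -< {1,2}
  {2} -< {2,3}
  {3} -< {1,3}
  ...4 more
Total: 12


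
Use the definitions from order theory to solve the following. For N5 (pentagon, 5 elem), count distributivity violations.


Distributive law: a ^ (b v c) = (a ^ b) v (a ^ c).
Check all 5^3 = 125 ordered triples (a,b,c).
  e.g. a=b, b=a, c=c: lhs=b != rhs=a
  e.g. a=b, b=c, c=a: lhs=b != rhs=a
Total violating triples: 2


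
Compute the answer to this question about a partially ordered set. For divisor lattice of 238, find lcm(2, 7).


In a divisor lattice, join = lcm (least common multiple).
Compute lcm iteratively: start with first element, then lcm(current, next).
Elements: [2, 7]
lcm(2,7) = 14
Final lcm = 14


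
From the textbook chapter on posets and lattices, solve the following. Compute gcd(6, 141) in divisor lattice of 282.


In a divisor lattice, meet = gcd (greatest common divisor).
By Euclidean algorithm or factoring: gcd(6,141) = 3


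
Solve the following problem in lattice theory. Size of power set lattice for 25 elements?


Power set = 2^n.
2^25 = 33554432


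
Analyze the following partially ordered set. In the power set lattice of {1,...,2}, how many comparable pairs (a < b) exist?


A comparable pair {a,b} has a < b or b < a in the order.
Count unordered pairs where one element is strictly below the other.
Examples: {{},{1}}, {{},{2}}, {{},{1,2}}, {{1},{1,2}}, ...
Total comparable pairs: 5


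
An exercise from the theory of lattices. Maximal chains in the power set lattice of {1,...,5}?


A maximal chain goes from the minimum element to a maximal element via cover relations.
Counting all min-to-max paths in the cover graph.
Total maximal chains: 120


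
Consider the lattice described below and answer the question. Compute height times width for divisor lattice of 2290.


Height = length of longest chain minus 1; width = size of largest antichain.
A maximum chain: 1 | 229 | 1145 | 2290  (height 3).
A maximum antichain: {2, 5, 229}  (width 3).
Product = 3 * 3 = 9


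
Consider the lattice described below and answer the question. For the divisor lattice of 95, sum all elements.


sigma(n) = sum of divisors.
Divisors of 95: [1, 5, 19, 95]
Sum = 120


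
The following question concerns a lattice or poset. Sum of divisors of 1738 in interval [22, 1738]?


Interval [22,1738] in divisors of 1738: [22, 1738]
Sum = 1760


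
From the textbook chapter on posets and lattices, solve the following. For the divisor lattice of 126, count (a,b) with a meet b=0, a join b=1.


Complement pair (a,b): a meet b = bottom, a join b = top.
Here: gcd(a,b)=1 and lcm(a,b)=126, i.e. a*b=126 with a,b coprime.
Pairs found: (1,126), (2,63), (7,18), (9,14), ... (4 more)
Total ordered pairs: 8


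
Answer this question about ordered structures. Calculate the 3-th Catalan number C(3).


C(n) = C(2n, n) / (n+1).
C(6, 3) = 20
C(3) = 20 / 4 = 5


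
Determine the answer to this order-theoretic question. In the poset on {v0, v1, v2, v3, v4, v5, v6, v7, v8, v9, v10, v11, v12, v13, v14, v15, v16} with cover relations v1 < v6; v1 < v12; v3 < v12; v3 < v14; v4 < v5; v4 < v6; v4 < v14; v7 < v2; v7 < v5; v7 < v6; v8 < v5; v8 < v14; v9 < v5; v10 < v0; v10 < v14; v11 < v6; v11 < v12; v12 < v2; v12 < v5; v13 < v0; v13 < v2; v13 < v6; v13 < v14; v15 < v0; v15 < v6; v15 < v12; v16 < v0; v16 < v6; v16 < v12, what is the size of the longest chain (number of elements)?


A chain is a totally ordered subset; we count the number of elements in a maximum chain.
Compute, for each element x, the size of the longest chain ending at x:
  v1: 1
  v3: 1
  v4: 1
  v7: 1
  v8: 1
  v9: 1
  ...
A maximum chain: v1 < v12 < v2
Number of elements in the longest chain: 3


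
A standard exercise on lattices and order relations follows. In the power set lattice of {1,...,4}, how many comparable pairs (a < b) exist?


A comparable pair {a,b} has a < b or b < a in the order.
Count unordered pairs where one element is strictly below the other.
Examples: {{},{1}}, {{},{2}}, {{},{3}}, {{},{4}}, ...
Total comparable pairs: 65


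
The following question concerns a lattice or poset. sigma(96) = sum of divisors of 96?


sigma(n) = sum of divisors.
Divisors of 96: [1, 2, 3, 4, 6, 8, 12, 16, 24, 32, 48, 96]
Sum = 252


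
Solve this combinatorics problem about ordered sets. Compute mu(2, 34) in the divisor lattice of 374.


In a divisor lattice, mu(a,b) = mu(b/a) where mu is the classical Mobius function.
b/a = 34/2 = 17
Prime factorization of 17: primes [17]
17 is squarefree with 1 prime factor(s), so mu(17) = (-1)^1 = -1


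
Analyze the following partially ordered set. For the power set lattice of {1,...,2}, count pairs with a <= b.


The order relation is {(a,b) : a <= b}, reflexive so it includes (a,a).
Examples: ({},{}), ({},{1,2}), ({},{1}), ({},{2}), ({1,2},{1,2}), ...
Total ordered pairs: 9


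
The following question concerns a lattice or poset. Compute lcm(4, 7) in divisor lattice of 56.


In a divisor lattice, join = lcm (least common multiple).
gcd(4,7) = 1
lcm(4,7) = 4*7/gcd = 28/1 = 28


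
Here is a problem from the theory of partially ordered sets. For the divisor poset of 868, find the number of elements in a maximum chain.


A chain is a totally ordered subset; we count the number of elements in a maximum chain.
Compute, for each element x, the size of the longest chain ending at x:
  1: 1
  2: 2
  7: 2
  31: 2
  4: 3
  14: 3
  ...
A maximum chain: 1 < 2 < 4 < 28 < 868
Number of elements in the longest chain: 5


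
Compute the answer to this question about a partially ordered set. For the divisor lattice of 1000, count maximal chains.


A maximal chain goes from the minimum element to a maximal element via cover relations.
Counting all min-to-max paths in the cover graph.
Total maximal chains: 20


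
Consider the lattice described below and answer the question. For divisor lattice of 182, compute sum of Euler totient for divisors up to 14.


Divisors of 182 up to 14: [1, 2, 7, 13, 14]
phi values: [1, 1, 6, 12, 6]
Sum = 26


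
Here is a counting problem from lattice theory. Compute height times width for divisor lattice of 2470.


Height = length of longest chain minus 1; width = size of largest antichain.
A maximum chain: 1 | 19 | 247 | 1235 | 2470  (height 4).
A maximum antichain: {10, 26, 38, 65, 95, 247}  (width 6).
Product = 4 * 6 = 24


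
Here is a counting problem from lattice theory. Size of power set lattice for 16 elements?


Power set = 2^n.
2^16 = 65536


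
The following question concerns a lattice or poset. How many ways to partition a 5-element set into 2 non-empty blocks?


S(n,k) = k*S(n-1,k) + S(n-1,k-1).
S(4,2) = 7, S(4,1) = 1
S(5,2) = 2*7 + 1 = 14 + 1
S(5,2) = 15


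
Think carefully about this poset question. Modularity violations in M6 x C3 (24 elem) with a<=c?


Modular law: if a <= c then a v (b ^ c) = (a v b) ^ c.
Check all triples (a,b,c) with a <= c among 24 elements.
This lattice is modular (diamonds M_m and their chain-products are modular).
Total violating triples: 0


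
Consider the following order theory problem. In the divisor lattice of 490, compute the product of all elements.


Divisors of 490: [1, 2, 5, 7, 10, 14, 35, 49, 70, 98, 245, 490]
Product = n^(d(n)/2) = 490^(12/2)
Product = 13841287201000000


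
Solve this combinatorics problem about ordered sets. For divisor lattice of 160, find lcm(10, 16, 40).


In a divisor lattice, join = lcm (least common multiple).
Compute lcm iteratively: start with first element, then lcm(current, next).
Elements: [10, 16, 40]
lcm(10,16) = 80
lcm(80,40) = 80
Final lcm = 80


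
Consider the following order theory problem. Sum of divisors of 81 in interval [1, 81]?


Interval [1,81] in divisors of 81: [1, 3, 9, 27, 81]
Sum = 121


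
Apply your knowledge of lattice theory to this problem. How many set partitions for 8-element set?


B(n) = number of set partitions of an n-element set.
B(n) satisfies the recurrence: B(n+1) = sum_k C(n,k)*B(k).
B(8) = 4140


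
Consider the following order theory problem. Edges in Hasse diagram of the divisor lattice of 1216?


A cover relation a -< b holds when a < b with no c strictly between.
Cover relations:
  1 -< 2
  1 -< 19
  2 -< 4
  2 -< 38
  4 -< 8
  4 -< 76
  8 -< 16
  8 -< 152
  ...11 more
Total: 19


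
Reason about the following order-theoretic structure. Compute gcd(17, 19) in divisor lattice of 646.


In a divisor lattice, meet = gcd (greatest common divisor).
By Euclidean algorithm or factoring: gcd(17,19) = 1


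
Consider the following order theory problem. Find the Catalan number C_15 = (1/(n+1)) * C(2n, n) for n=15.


C(n) = C(2n, n) / (n+1).
C(30, 15) = 155117520
C(15) = 155117520 / 16 = 9694845


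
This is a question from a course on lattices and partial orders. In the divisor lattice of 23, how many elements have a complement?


An element a is complemented if some b has a meet b = bottom, a join b = top.
a is complemented iff gcd(a, n/a)=1, i.e. a is a unitary divisor of 23.
Complemented elements: 1, 23
Count: 2


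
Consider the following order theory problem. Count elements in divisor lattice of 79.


Divisors of 79: [1, 79]
Count: 2


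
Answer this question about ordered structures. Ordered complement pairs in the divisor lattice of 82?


Complement pair (a,b): a meet b = bottom, a join b = top.
Here: gcd(a,b)=1 and lcm(a,b)=82, i.e. a*b=82 with a,b coprime.
Pairs found: (1,82), (2,41), (41,2), (82,1)
Total ordered pairs: 4


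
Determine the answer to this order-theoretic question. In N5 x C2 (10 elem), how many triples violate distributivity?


Distributive law: a ^ (b v c) = (a ^ b) v (a ^ c).
Check all 10^3 = 1000 ordered triples (a,b,c).
  e.g. a=(b,0), b=(a,0), c=(c,0): lhs=(b,0) != rhs=(a,0)
  e.g. a=(b,0), b=(a,0), c=(c,1): lhs=(b,0) != rhs=(a,0)
Total violating triples: 16


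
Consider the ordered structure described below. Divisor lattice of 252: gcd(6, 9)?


Meet=gcd.
gcd(6,9)=3


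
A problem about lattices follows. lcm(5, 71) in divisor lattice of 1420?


Join=lcm.
gcd(5,71)=1
lcm=355


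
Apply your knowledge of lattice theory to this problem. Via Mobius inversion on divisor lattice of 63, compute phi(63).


phi(n) = n * prod_{p|n} (1 - 1/p).
Prime divisors of 63: [3, 7]
phi(63) = 63 * (1 - 1/3) * (1 - 1/7)
phi(63) = 36


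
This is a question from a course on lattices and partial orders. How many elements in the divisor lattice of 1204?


Divisors of 1204: [1, 2, 4, 7, 14, 28, 43, 86, 172, 301, 602, 1204]
Count: 12


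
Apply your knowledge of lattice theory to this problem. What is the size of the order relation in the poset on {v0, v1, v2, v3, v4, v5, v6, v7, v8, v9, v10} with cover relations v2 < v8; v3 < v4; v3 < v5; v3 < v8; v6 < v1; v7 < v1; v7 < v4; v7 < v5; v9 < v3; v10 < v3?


The order relation is {(a,b) : a <= b}, reflexive so it includes (a,a).
Examples: (v0,v0), (v1,v1), (v10,v10), (v10,v3), (v10,v4), ...
Total ordered pairs: 27


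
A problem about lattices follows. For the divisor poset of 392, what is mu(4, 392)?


In a divisor lattice, mu(a,b) = mu(b/a) where mu is the classical Mobius function.
b/a = 392/4 = 98
Prime factorization of 98: primes [2, 7]
98 is not squarefree, so mu(98) = 0


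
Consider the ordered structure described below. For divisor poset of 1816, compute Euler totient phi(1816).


phi(n) = n * prod_{p|n} (1 - 1/p).
Prime divisors of 1816: [2, 227]
phi(1816) = 1816 * (1 - 1/2) * (1 - 1/227)
phi(1816) = 904


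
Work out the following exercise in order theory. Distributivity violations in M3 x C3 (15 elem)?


Distributive law: a ^ (b v c) = (a ^ b) v (a ^ c).
Check all 15^3 = 3375 ordered triples (a,b,c).
  e.g. a=(a1,0), b=(a2,0), c=(a3,0): lhs=(a1,0) != rhs=(0,0)
  e.g. a=(a1,0), b=(a2,0), c=(a3,1): lhs=(a1,0) != rhs=(0,0)
Total violating triples: 162


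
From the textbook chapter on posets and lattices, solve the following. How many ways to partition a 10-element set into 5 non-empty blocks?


S(n,k) = k*S(n-1,k) + S(n-1,k-1).
S(9,5) = 6951, S(9,4) = 7770
S(10,5) = 5*6951 + 7770 = 34755 + 7770
S(10,5) = 42525


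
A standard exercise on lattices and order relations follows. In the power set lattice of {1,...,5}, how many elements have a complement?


An element a is complemented if some b has a meet b = bottom, a join b = top.
every subset A has complement S\A, so all elements are complemented.
Complemented elements: {}, {1}, {2}, {3}, {4}, {5}, ... (26 more)
Count: 32


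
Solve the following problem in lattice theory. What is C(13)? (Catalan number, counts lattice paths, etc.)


C(n) = C(2n, n) / (n+1).
C(26, 13) = 10400600
C(13) = 10400600 / 14 = 742900


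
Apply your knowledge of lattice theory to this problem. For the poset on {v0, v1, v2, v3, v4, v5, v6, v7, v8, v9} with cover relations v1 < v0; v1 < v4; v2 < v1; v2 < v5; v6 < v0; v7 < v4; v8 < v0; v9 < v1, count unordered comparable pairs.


A comparable pair {a,b} has a < b or b < a in the order.
Count unordered pairs where one element is strictly below the other.
Examples: {v0,v1}, {v0,v2}, {v0,v6}, {v0,v8}, ...
Total comparable pairs: 12


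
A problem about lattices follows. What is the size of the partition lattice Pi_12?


B(n) = number of set partitions of an n-element set.
B(n) satisfies the recurrence: B(n+1) = sum_k C(n,k)*B(k).
B(12) = 4213597


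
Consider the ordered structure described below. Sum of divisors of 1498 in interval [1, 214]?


Interval [1,214] in divisors of 1498: [1, 2, 107, 214]
Sum = 324


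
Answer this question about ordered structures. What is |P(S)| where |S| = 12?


Power set = 2^n.
2^12 = 4096


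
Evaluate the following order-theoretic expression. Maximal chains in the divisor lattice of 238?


A maximal chain goes from the minimum element to a maximal element via cover relations.
Counting all min-to-max paths in the cover graph.
Total maximal chains: 6


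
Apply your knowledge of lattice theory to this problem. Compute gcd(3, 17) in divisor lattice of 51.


In a divisor lattice, meet = gcd (greatest common divisor).
By Euclidean algorithm or factoring: gcd(3,17) = 1


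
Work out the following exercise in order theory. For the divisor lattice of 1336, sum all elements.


sigma(n) = sum of divisors.
Divisors of 1336: [1, 2, 4, 8, 167, 334, 668, 1336]
Sum = 2520


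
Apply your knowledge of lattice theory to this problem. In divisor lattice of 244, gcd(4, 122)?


Meet=gcd.
gcd(4,122)=2


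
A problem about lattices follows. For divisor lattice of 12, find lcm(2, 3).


In a divisor lattice, join = lcm (least common multiple).
Compute lcm iteratively: start with first element, then lcm(current, next).
Elements: [2, 3]
lcm(2,3) = 6
Final lcm = 6


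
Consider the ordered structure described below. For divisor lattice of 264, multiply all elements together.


Divisors of 264: [1, 2, 3, 4, 6, 8, 11, 12, 22, 24, 33, 44, 66, 88, 132, 264]
Product = n^(d(n)/2) = 264^(16/2)
Product = 23595621172490797056


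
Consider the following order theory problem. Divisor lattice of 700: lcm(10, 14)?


Join=lcm.
gcd(10,14)=2
lcm=70


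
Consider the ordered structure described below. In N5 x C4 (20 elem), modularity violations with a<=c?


Modular law: if a <= c then a v (b ^ c) = (a v b) ^ c.
Check all triples (a,b,c) with a <= c among 20 elements.
  e.g. a=(a,0), b=(c,0), c=(b,0): lhs=(a,0) != rhs=(b,0)
  e.g. a=(a,0), b=(c,1), c=(b,0): lhs=(a,0) != rhs=(b,0)
Total violating triples: 40


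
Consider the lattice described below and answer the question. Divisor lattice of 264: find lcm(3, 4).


In a divisor lattice, join = lcm (least common multiple).
gcd(3,4) = 1
lcm(3,4) = 3*4/gcd = 12/1 = 12


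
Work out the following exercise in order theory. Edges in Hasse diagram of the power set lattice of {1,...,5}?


A cover relation a -< b holds when a < b with no c strictly between.
Cover relations:
  {} -< {1}
  {} -< {2}
  {} -< {3}
  {} -< {4}
  {} -< {5}
  {1} -< {1,2}
  {1} -< {1,3}
  {1} -< {1,4}
  ...72 more
Total: 80


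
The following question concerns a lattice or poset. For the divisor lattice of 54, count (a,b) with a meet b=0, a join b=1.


Complement pair (a,b): a meet b = bottom, a join b = top.
Here: gcd(a,b)=1 and lcm(a,b)=54, i.e. a*b=54 with a,b coprime.
Pairs found: (1,54), (2,27), (27,2), (54,1)
Total ordered pairs: 4


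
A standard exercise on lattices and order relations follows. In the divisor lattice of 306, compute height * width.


Height = length of longest chain minus 1; width = size of largest antichain.
A maximum chain: 1 | 17 | 51 | 153 | 306  (height 4).
A maximum antichain: {6, 9, 34, 51}  (width 4).
Product = 4 * 4 = 16


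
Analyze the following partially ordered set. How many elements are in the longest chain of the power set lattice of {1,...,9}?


A chain is a totally ordered subset; we count the number of elements in a maximum chain.
Compute, for each element x, the size of the longest chain ending at x:
  {}: 1
  {1}: 2
  {2}: 2
  {3}: 2
  {4}: 2
  {5}: 2
  ...
A maximum chain: {} < {1} < {1,2} < {1,2,3} < {1,2,3,4} < {1,2,3,4,5} < {1,2,3,4,5,6} < {1,2,3,4,5,6,7} < {1,2,3,4,5,6,7,8} < {1,2,3,4,5,6,7,8,9}
Number of elements in the longest chain: 10
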